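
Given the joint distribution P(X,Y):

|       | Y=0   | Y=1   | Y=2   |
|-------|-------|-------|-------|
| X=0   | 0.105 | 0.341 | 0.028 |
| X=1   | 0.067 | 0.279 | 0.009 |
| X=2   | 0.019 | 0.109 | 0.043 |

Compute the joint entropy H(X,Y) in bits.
2.5038 bits

H(X,Y) = -Σ_{x,y} P(x,y) log₂ P(x,y). Per-cell terms -P(x,y)·log₂P(x,y):
  X=0: 0.34141, 0.52929, 0.14444
  X=1: 0.26128, 0.51382, 0.06116
  X=2: 0.10864, 0.34854, 0.19520
Sum of the 9 terms: H(X,Y) = 2.5038 bits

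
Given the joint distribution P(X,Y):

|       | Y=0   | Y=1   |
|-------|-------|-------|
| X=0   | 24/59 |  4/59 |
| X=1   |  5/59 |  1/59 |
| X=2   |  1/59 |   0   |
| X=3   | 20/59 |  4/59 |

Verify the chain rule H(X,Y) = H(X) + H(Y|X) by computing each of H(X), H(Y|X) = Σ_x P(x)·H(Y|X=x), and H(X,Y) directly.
H(X) = 1.4732 bits, H(Y|X) = 0.6113 bits, H(X,Y) = 2.0846 bits

Marginal of X (row sums):
  P(X=0) = 24/59 + 4/59 = 28/59
  P(X=1) = 5/59 + 1/59 = 6/59
  P(X=2) = 1/59 + 0 = 1/59
  P(X=3) = 20/59 + 4/59 = 24/59
H(X) = -[(28/59)·log₂(28/59) + (6/59)·log₂(6/59) + (1/59)·log₂(1/59) + (24/59)·log₂(24/59)]
  = 0.510306 + 0.335357 + 0.099706 + 0.527870 = 1.4732 bits

H(Y|X) = Σ_x P(x)·H(Y|X=x):
  X=0: P(X=0) = 28/59, P(Y|X=0) = (6/7, 1/7) → H(Y|X=0) = 0.591673
  X=1: P(X=1) = 6/59, P(Y|X=1) = (5/6, 1/6) → H(Y|X=1) = 0.650022
  X=2: P(X=2) = 1/59, P(Y|X=2) = (1, 0) → H(Y|X=2) = 0.000000
  X=3: P(X=3) = 24/59, P(Y|X=3) = (5/6, 1/6) → H(Y|X=3) = 0.650022
H(Y|X) = (28/59)·0.591673 + (6/59)·0.650022 + (1/59)·0.000000 + (24/59)·0.650022 = 0.6113 bits

H(X,Y) = -Σ_{x,y} P(x,y) log₂ P(x,y). Per-cell terms -P(x,y)·log₂P(x,y):
  X=0: 0.527870, 0.263230
  X=1: 0.301756, 0.099706
  X=2: 0.099706, 0.000000
  X=3: 0.529056, 0.263230
  (cells with P = 0 contribute 0)
Sum of the 8 terms: H(X,Y) = 2.0846 bits

Chain rule check:
  H(X) + H(Y|X) = 1.4732 + 0.6113 = 2.0845 bits
  H(X,Y) = 2.0846 bits
✓ Chain rule verified (Δ = 0.0001 is 4-dp rounding noise: each of the three values was rounded independently).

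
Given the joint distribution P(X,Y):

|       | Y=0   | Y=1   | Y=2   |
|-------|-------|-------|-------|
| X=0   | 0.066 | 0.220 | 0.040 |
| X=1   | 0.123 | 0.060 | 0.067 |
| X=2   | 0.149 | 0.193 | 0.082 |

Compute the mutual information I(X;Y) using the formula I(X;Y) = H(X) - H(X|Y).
0.0811 bits

I(X;Y) = H(X) - H(X|Y)

Marginal of X (row sums):
  P(X=0) = 0.066 + 0.220 + 0.040 = 0.326
  P(X=1) = 0.123 + 0.060 + 0.067 = 0.250
  P(X=2) = 0.149 + 0.193 + 0.082 = 0.424
H(X) = -[0.326·log₂(0.326) + 0.250·log₂(0.250) + 0.424·log₂(0.424)]
  = 0.52716 + 0.50000 + 0.52485 = 1.5520 bits

Marginal of Y (column sums):
  P(Y=0) = 0.066 + 0.123 + 0.149 = 0.338
  P(Y=1) = 0.220 + 0.060 + 0.193 = 0.473
  P(Y=2) = 0.040 + 0.067 + 0.082 = 0.189
H(X|Y) = Σ_y P(y)·H(X|Y=y):
  Y=0: P(Y=0) = 0.338, P(X|Y=0) = (33/169, 123/338, 149/338) → H(X|Y=0) = 1.51178
  Y=1: P(Y=1) = 0.473, P(X|Y=1) = (20/43, 60/473, 193/473) → H(X|Y=1) = 1.41919
  Y=2: P(Y=2) = 0.189, P(X|Y=2) = (40/189, 67/189, 82/189) → H(X|Y=2) = 1.52719
H(X|Y) = 0.338·1.51178 + 0.473·1.41919 + 0.189·1.52719 = 1.4709 bits

I(X;Y) = H(X) - H(X|Y) = 1.5520 - 1.4709 = 0.0811 bits

Cross-check via I(X;Y) = H(X) + H(Y) - H(X,Y): computing H(Y) from the column sums and H(X,Y) from the 9 cells in the same way gives H(Y) = 1.4941 bits and H(X,Y) = 2.9650 bits, so
I(X;Y) = 1.5520 + 1.4941 - 2.9650 = 0.0811 bits ✓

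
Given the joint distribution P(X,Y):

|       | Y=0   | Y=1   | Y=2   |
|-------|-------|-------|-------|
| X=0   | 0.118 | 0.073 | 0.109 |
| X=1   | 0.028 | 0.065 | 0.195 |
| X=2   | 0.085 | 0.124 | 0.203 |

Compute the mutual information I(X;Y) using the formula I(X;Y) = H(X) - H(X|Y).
0.0654 bits

I(X;Y) = H(X) - H(X|Y)

Marginal of X (row sums):
  P(X=0) = 0.118 + 0.073 + 0.109 = 0.300
  P(X=1) = 0.028 + 0.065 + 0.195 = 0.288
  P(X=2) = 0.085 + 0.124 + 0.203 = 0.412
H(X) = -[0.300·log₂(0.300) + 0.288·log₂(0.288) + 0.412·log₂(0.412)]
  = 0.52109 + 0.51721 + 0.52706 = 1.56536 bits

Marginal of Y (column sums):
  P(Y=0) = 0.118 + 0.028 + 0.085 = 0.231
  P(Y=1) = 0.073 + 0.065 + 0.124 = 0.262
  P(Y=2) = 0.109 + 0.195 + 0.203 = 0.507
H(X|Y) = Σ_y P(y)·H(X|Y=y):
  Y=0: P(Y=0) = 0.231, P(X|Y=0) = (118/231, 4/33, 85/231) → H(X|Y=0) = 1.39480
  Y=1: P(Y=1) = 0.262, P(X|Y=1) = (73/262, 65/262, 62/131) → H(X|Y=1) = 1.52338
  Y=2: P(Y=2) = 0.507, P(X|Y=2) = (109/507, 5/13, 203/507) → H(X|Y=2) = 1.53569
H(X|Y) = 0.231·1.39480 + 0.262·1.52338 + 0.507·1.53569 = 1.49992 bits

I(X;Y) = H(X) - H(X|Y) = 1.56536 - 1.49992 = 0.0654 bits

Cross-check via I(X;Y) = H(X) + H(Y) - H(X,Y): computing H(Y) from the column sums and H(X,Y) from the 9 cells in the same way gives H(Y) = 1.49145 bits and H(X,Y) = 2.99137 bits, so
I(X;Y) = 1.56536 + 1.49145 - 2.99137 = 0.0654 bits ✓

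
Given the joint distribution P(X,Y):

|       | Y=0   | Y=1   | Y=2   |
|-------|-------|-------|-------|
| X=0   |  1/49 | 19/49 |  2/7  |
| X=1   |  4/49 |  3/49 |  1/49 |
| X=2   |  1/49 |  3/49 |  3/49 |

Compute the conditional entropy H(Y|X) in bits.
1.2316 bits

H(Y|X) = H(X,Y) - H(X)

H(X,Y) = -Σ_{x,y} P(x,y) log₂ P(x,y). Per-cell terms -P(x,y)·log₂P(x,y):
  X=0: 0.1146, 0.5300, 0.5164
  X=1: 0.2951, 0.2467, 0.1146
  X=2: 0.1146, 0.2467, 0.2467
Sum of the 9 terms: H(X,Y) = 2.4254 bits

Marginal of X (row sums):
  P(X=0) = 1/49 + 19/49 + 2/7 = 34/49
  P(X=1) = 4/49 + 3/49 + 1/49 = 8/49
  P(X=2) = 1/49 + 3/49 + 3/49 = 1/7
H(X) = -[(34/49)·log₂(34/49) + (8/49)·log₂(8/49) + (1/7)·log₂(1/7)]
  = 0.3658 + 0.4269 + 0.4011 = 1.1938 bits

H(Y|X) = H(X,Y) - H(X) = 2.4254 - 1.1938 = 1.2316 bits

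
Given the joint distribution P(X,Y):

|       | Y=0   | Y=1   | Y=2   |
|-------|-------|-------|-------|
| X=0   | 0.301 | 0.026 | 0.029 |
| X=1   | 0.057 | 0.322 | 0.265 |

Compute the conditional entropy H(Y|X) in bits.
1.1368 bits

H(Y|X) = H(X,Y) - H(X)

H(X,Y) = -Σ_{x,y} P(x,y) log₂ P(x,y). Per-cell terms -P(x,y)·log₂P(x,y):
  X=0: 0.52138, 0.13690, 0.14813
  X=1: 0.23557, 0.52643, 0.50772
Sum of the 6 terms: H(X,Y) = 2.0761 bits

Marginal of X (row sums):
  P(X=0) = 0.301 + 0.026 + 0.029 = 0.356
  P(X=1) = 0.057 + 0.322 + 0.265 = 0.644
H(X) = -[0.356·log₂(0.356) + 0.644·log₂(0.644)]
  = 0.53046 + 0.40885 = 0.9393 bits

H(Y|X) = H(X,Y) - H(X) = 2.0761 - 0.9393 = 1.1368 bits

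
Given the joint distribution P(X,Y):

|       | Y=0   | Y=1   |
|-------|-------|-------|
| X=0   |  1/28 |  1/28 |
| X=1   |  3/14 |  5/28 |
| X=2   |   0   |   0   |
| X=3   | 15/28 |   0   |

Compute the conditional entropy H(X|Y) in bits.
0.9962 bits

H(X|Y) = H(X,Y) - H(Y)

H(X,Y) = -Σ_{x,y} P(x,y) log₂ P(x,y). Per-cell terms -P(x,y)·log₂P(x,y):
  X=0: 0.1717, 0.1717
  X=1: 0.4762, 0.4438
  X=2: 0.0000, 0.0000
  X=3: 0.4824, 0.0000
  (cells with P = 0 contribute 0)
Sum of the 8 terms: H(X,Y) = 1.7458 bits

Marginal of Y (column sums):
  P(Y=0) = 1/28 + 3/14 + 0 + 15/28 = 11/14
  P(Y=1) = 1/28 + 5/28 + 0 + 0 = 3/14
H(Y) = -[(11/14)·log₂(11/14) + (3/14)·log₂(3/14)]
  = 0.2734 + 0.4762 = 0.7496 bits

H(X|Y) = H(X,Y) - H(Y) = 1.7458 - 0.7496 = 0.9962 bits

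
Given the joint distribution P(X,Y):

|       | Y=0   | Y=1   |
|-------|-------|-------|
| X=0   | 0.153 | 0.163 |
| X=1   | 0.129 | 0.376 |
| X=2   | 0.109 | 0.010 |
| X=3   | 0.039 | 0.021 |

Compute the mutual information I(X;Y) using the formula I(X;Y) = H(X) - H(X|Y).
0.1505 bits

I(X;Y) = H(X) - H(X|Y)

Marginal of X (row sums):
  P(X=0) = 0.153 + 0.163 = 0.316
  P(X=1) = 0.129 + 0.376 = 0.505
  P(X=2) = 0.109 + 0.010 = 0.119
  P(X=3) = 0.039 + 0.021 = 0.060
H(X) = -[0.316·log₂(0.316) + 0.505·log₂(0.505) + 0.119·log₂(0.119) + 0.060·log₂(0.060)]
  = 0.52519 + 0.49775 + 0.36545 + 0.24353 = 1.63192 bits

Marginal of Y (column sums):
  P(Y=0) = 0.153 + 0.129 + 0.109 + 0.039 = 0.430
  P(Y=1) = 0.163 + 0.376 + 0.010 + 0.021 = 0.570
H(X|Y) = Σ_y P(y)·H(X|Y=y):
  Y=0: P(Y=0) = 0.430, P(X|Y=0) = (153/430, 3/10, 109/430, 39/430) → H(X|Y=0) = 1.86752
  Y=1: P(Y=1) = 0.570, P(X|Y=1) = (163/570, 188/285, 1/57, 7/190) → H(X|Y=1) = 1.19021
H(X|Y) = 0.430·1.86752 + 0.570·1.19021 = 1.48145 bits

I(X;Y) = H(X) - H(X|Y) = 1.63192 - 1.48145 = 0.1505 bits

Cross-check via I(X;Y) = H(X) + H(Y) - H(X,Y): computing H(Y) from the column sums and H(X,Y) from the 8 cells in the same way gives H(Y) = 0.98582 bits and H(X,Y) = 2.46727 bits, so
I(X;Y) = 1.63192 + 0.98582 - 2.46727 = 0.1505 bits ✓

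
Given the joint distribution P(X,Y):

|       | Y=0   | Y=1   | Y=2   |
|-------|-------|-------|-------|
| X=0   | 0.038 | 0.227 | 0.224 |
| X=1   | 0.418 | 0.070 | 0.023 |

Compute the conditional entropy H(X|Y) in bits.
0.5330 bits

H(X|Y) = H(X,Y) - H(Y)

H(X,Y) = -Σ_{x,y} P(x,y) log₂ P(x,y). Per-cell terms -P(x,y)·log₂P(x,y):
  X=0: 0.17928, 0.48561, 0.48349
  X=1: 0.52602, 0.26856, 0.12517
Sum of the 6 terms: H(X,Y) = 2.0681 bits

Marginal of Y (column sums):
  P(Y=0) = 0.038 + 0.418 = 0.456
  P(Y=1) = 0.227 + 0.070 = 0.297
  P(Y=2) = 0.224 + 0.023 = 0.247
H(Y) = -[0.456·log₂(0.456) + 0.297·log₂(0.297) + 0.247·log₂(0.247)]
  = 0.51660 + 0.52019 + 0.49830 = 1.5351 bits

H(X|Y) = H(X,Y) - H(Y) = 2.0681 - 1.5351 = 0.5330 bits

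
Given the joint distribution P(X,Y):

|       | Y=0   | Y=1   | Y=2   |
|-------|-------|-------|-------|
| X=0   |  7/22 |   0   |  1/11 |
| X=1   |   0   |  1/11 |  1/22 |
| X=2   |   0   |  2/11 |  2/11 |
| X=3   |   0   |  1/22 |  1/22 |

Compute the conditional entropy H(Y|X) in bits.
0.8924 bits

H(Y|X) = H(X,Y) - H(X)

H(X,Y) = -Σ_{x,y} P(x,y) log₂ P(x,y). Per-cell terms -P(x,y)·log₂P(x,y):
  X=0: 0.52566, 0.00000, 0.31449
  X=1: 0.00000, 0.31449, 0.20270
  X=2: 0.00000, 0.44717, 0.44717
  X=3: 0.00000, 0.20270, 0.20270
  (cells with P = 0 contribute 0)
Sum of the 12 terms: H(X,Y) = 2.6571 bits

Marginal of X (row sums):
  P(X=0) = 7/22 + 0 + 1/11 = 9/22
  P(X=1) = 0 + 1/11 + 1/22 = 3/22
  P(X=2) = 0 + 2/11 + 2/11 = 4/11
  P(X=3) = 0 + 1/22 + 1/22 = 1/11
H(X) = -[(9/22)·log₂(9/22) + (3/22)·log₂(3/22) + (4/11)·log₂(4/11) + (1/11)·log₂(1/11)]
  = 0.52753 + 0.39197 + 0.53070 + 0.31449 = 1.7647 bits

H(Y|X) = H(X,Y) - H(X) = 2.6571 - 1.7647 = 0.8924 bits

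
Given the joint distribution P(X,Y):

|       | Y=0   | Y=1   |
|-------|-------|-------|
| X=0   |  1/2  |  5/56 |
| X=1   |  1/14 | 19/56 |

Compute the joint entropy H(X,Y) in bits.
1.6122 bits

H(X,Y) = -Σ_{x,y} P(x,y) log₂ P(x,y). Per-cell terms -P(x,y)·log₂P(x,y):
  X=0: 0.50000, 0.31120
  X=1: 0.27195, 0.52909
Sum of the 4 terms: H(X,Y) = 1.6122 bits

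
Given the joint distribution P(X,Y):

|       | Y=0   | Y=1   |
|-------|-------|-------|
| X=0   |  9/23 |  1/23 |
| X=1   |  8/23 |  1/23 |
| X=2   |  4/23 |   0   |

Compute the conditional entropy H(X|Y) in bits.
1.4656 bits

H(X|Y) = H(X,Y) - H(Y)

H(X,Y) = -Σ_{x,y} P(x,y) log₂ P(x,y). Per-cell terms -P(x,y)·log₂P(x,y):
  X=0: 0.52968, 0.19668
  X=1: 0.52993, 0.19668
  X=2: 0.43888, 0.00000
  (cells with P = 0 contribute 0)
Sum of the 6 terms: H(X,Y) = 1.89185 bits

Marginal of Y (column sums):
  P(Y=0) = 9/23 + 8/23 + 4/23 = 21/23
  P(Y=1) = 1/23 + 1/23 + 0 = 2/23
H(Y) = -[(21/23)·log₂(21/23) + (2/23)·log₂(2/23)]
  = 0.11983 + 0.30640 = 0.42623 bits

H(X|Y) = H(X,Y) - H(Y) = 1.89185 - 0.42623 = 1.4656 bits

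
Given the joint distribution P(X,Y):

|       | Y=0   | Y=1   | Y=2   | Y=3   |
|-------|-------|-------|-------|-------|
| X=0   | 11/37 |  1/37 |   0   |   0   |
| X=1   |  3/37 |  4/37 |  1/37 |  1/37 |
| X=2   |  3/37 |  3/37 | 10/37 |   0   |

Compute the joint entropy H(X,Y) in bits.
2.6814 bits

H(X,Y) = -Σ_{x,y} P(x,y) log₂ P(x,y). Per-cell terms -P(x,y)·log₂P(x,y):
  X=0: 0.52028, 0.14080, 0.00000, 0.00000
  X=1: 0.29388, 0.34697, 0.14080, 0.14080
  X=2: 0.29388, 0.29388, 0.51014, 0.00000
  (cells with P = 0 contribute 0)
Sum of the 12 terms: H(X,Y) = 2.6814 bits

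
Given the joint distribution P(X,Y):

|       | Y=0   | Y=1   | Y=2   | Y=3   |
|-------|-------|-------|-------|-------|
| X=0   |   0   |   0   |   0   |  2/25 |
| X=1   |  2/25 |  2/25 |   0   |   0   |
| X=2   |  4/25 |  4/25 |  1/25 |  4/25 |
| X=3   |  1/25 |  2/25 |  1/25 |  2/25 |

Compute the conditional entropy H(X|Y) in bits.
1.4261 bits

H(X|Y) = H(X,Y) - H(Y)

H(X,Y) = -Σ_{x,y} P(x,y) log₂ P(x,y). Per-cell terms -P(x,y)·log₂P(x,y):
  X=0: 0.00000, 0.00000, 0.00000, 0.29151
  X=1: 0.29151, 0.29151, 0.00000, 0.00000
  X=2: 0.42302, 0.42302, 0.18575, 0.42302
  X=3: 0.18575, 0.29151, 0.18575, 0.29151
  (cells with P = 0 contribute 0)
Sum of the 16 terms: H(X,Y) = 3.2839 bits

Marginal of Y (column sums):
  P(Y=0) = 0 + 2/25 + 4/25 + 1/25 = 7/25
  P(Y=1) = 0 + 2/25 + 4/25 + 2/25 = 8/25
  P(Y=2) = 0 + 0 + 1/25 + 1/25 = 2/25
  P(Y=3) = 2/25 + 0 + 4/25 + 2/25 = 8/25
H(Y) = -[(7/25)·log₂(7/25) + (8/25)·log₂(8/25) + (2/25)·log₂(2/25) + (8/25)·log₂(8/25)]
  = 0.51422 + 0.52603 + 0.29151 + 0.52603 = 1.8578 bits

H(X|Y) = H(X,Y) - H(Y) = 3.2839 - 1.8578 = 1.4261 bits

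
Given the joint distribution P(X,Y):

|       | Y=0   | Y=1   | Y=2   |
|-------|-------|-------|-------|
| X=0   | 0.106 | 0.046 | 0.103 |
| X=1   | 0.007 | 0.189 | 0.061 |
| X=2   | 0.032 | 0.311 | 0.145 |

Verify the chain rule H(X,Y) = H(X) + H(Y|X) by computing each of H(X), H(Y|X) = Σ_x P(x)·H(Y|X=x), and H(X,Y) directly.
H(X) = 1.5116 bits, H(Y|X) = 1.2112 bits, H(X,Y) = 2.7227 bits

Marginal of X (row sums):
  P(X=0) = 0.106 + 0.046 + 0.103 = 0.255
  P(X=1) = 0.007 + 0.189 + 0.061 = 0.257
  P(X=2) = 0.032 + 0.311 + 0.145 = 0.488
H(X) = -[0.255·log₂(0.255) + 0.257·log₂(0.257) + 0.488·log₂(0.488)]
  = 0.50271 + 0.50376 + 0.50510 = 1.5116 bits

H(Y|X) = Σ_x P(x)·H(Y|X=x):
  X=0: P(X=0) = 0.255, P(Y|X=0) = (106/255, 46/255, 103/255) → H(Y|X=0) = 1.50042
  X=1: P(X=1) = 0.257, P(Y|X=1) = (7/257, 189/257, 61/257) → H(Y|X=1) = 0.96014
  X=2: P(X=2) = 0.488, P(Y|X=2) = (4/61, 311/488, 145/488) → H(Y|X=2) = 1.19220
H(Y|X) = 0.255·1.50042 + 0.257·0.96014 + 0.488·1.19220 = 1.2112 bits

H(X,Y) = -Σ_{x,y} P(x,y) log₂ P(x,y). Per-cell terms -P(x,y)·log₂P(x,y):
  X=0: 0.34321, 0.20434, 0.33777
  X=1: 0.05011, 0.45427, 0.24614
  X=2: 0.15891, 0.52404, 0.40395
Sum of the 9 terms: H(X,Y) = 2.7227 bits

Chain rule check:
  H(X) + H(Y|X) = 1.5116 + 1.2112 = 2.7228 bits
  H(X,Y) = 2.7227 bits
✓ Chain rule verified (Δ = 0.0001 is 4-dp rounding noise: each of the three values was rounded independently).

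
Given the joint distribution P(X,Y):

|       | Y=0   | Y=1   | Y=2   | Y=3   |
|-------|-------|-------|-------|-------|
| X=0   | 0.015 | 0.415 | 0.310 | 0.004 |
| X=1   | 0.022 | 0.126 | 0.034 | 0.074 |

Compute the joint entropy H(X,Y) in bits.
2.1146 bits

H(X,Y) = -Σ_{x,y} P(x,y) log₂ P(x,y). Per-cell terms -P(x,y)·log₂P(x,y):
  X=0: 0.09088, 0.52656, 0.52379, 0.03186
  X=1: 0.12114, 0.37655, 0.16586, 0.27797
Sum of the 8 terms: H(X,Y) = 2.1146 bits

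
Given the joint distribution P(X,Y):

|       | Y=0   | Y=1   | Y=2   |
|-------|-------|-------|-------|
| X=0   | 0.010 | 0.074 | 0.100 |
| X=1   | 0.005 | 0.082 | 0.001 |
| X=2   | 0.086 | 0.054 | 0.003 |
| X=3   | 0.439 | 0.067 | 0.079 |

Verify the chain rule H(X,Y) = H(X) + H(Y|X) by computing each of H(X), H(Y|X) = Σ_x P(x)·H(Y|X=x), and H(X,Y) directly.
H(X) = 1.6117 bits, H(Y|X) = 1.0379 bits, H(X,Y) = 2.6496 bits

Marginal of X (row sums):
  P(X=0) = 0.010 + 0.074 + 0.100 = 0.184
  P(X=1) = 0.005 + 0.082 + 0.001 = 0.088
  P(X=2) = 0.086 + 0.054 + 0.003 = 0.143
  P(X=3) = 0.439 + 0.067 + 0.079 = 0.585
H(X) = -[0.184·log₂(0.184) + 0.088·log₂(0.088) + 0.143·log₂(0.143) + 0.585·log₂(0.585)]
  = 0.4494 + 0.3086 + 0.4012 + 0.4525 = 1.6117 bits

H(Y|X) = Σ_x P(x)·H(Y|X=x):
  X=0: P(X=0) = 0.184, P(Y|X=0) = (5/92, 37/92, 25/46) → H(Y|X=0) = 1.2350
  X=1: P(X=1) = 0.088, P(Y|X=1) = (5/88, 41/44, 1/88) → H(Y|X=1) = 0.4034
  X=2: P(X=2) = 0.143, P(Y|X=2) = (86/143, 54/143, 3/143) → H(Y|X=2) = 1.0887
  X=3: P(X=3) = 0.585, P(Y|X=3) = (439/585, 67/585, 79/585) → H(Y|X=3) = 1.0590
H(Y|X) = 0.184·1.2350 + 0.088·0.4034 + 0.143·1.0887 + 0.585·1.0590 = 1.0379 bits

H(X,Y) = -Σ_{x,y} P(x,y) log₂ P(x,y). Per-cell terms -P(x,y)·log₂P(x,y):
  X=0: 0.0664, 0.2780, 0.3322
  X=1: 0.0382, 0.2959, 0.0100
  X=2: 0.3044, 0.2274, 0.0251
  X=3: 0.5214, 0.2613, 0.2893
Sum of the 12 terms: H(X,Y) = 2.6496 bits

Chain rule check:
  H(X) + H(Y|X) = 1.6117 + 1.0379 = 2.6496 bits
  H(X,Y) = 2.6496 bits
✓ Chain rule verified.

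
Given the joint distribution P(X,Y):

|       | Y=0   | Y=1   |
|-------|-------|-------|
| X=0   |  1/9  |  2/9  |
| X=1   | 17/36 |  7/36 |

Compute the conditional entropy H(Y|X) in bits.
0.8867 bits

H(Y|X) = H(X,Y) - H(X)

H(X,Y) = -Σ_{x,y} P(x,y) log₂ P(x,y). Per-cell terms -P(x,y)·log₂P(x,y):
  X=0: 0.3522, 0.4822
  X=1: 0.5112, 0.4594
Sum of the 4 terms: H(X,Y) = 1.8050 bits

Marginal of X (row sums):
  P(X=0) = 1/9 + 2/9 = 1/3
  P(X=1) = 17/36 + 7/36 = 2/3
H(X) = -[(1/3)·log₂(1/3) + (2/3)·log₂(2/3)]
  = 0.5283 + 0.3900 = 0.9183 bits

H(Y|X) = H(X,Y) - H(X) = 1.8050 - 0.9183 = 0.8867 bits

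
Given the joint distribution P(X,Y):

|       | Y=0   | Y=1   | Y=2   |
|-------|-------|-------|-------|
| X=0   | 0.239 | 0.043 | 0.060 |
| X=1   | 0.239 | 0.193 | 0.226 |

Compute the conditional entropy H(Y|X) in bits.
1.4420 bits

H(Y|X) = H(X,Y) - H(X)

H(X,Y) = -Σ_{x,y} P(x,y) log₂ P(x,y). Per-cell terms -P(x,y)·log₂P(x,y):
  X=0: 0.4935, 0.1952, 0.2435
  X=1: 0.4935, 0.4581, 0.4849
Sum of the 6 terms: H(X,Y) = 2.3687 bits

Marginal of X (row sums):
  P(X=0) = 0.239 + 0.043 + 0.060 = 0.342
  P(X=1) = 0.239 + 0.193 + 0.226 = 0.658
H(X) = -[0.342·log₂(0.342) + 0.658·log₂(0.658)]
  = 0.5294 + 0.3973 = 0.9267 bits

H(Y|X) = H(X,Y) - H(X) = 2.3687 - 0.9267 = 1.4420 bits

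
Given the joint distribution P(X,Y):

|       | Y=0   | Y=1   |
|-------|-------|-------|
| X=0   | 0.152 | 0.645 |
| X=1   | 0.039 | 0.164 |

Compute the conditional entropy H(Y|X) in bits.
0.7036 bits

H(Y|X) = H(X,Y) - H(X)

H(X,Y) = -Σ_{x,y} P(x,y) log₂ P(x,y). Per-cell terms -P(x,y)·log₂P(x,y):
  X=0: 0.413114, 0.408046
  X=1: 0.182535, 0.427750
Sum of the 4 terms: H(X,Y) = 1.431445 bits

Marginal of X (row sums):
  P(X=0) = 0.152 + 0.645 = 0.797
  P(X=1) = 0.039 + 0.164 = 0.203
H(X) = -[0.797·log₂(0.797) + 0.203·log₂(0.203)]
  = 0.260897 + 0.466991 = 0.727888 bits

H(Y|X) = H(X,Y) - H(X) = 1.431445 - 0.727888 = 0.7036 bits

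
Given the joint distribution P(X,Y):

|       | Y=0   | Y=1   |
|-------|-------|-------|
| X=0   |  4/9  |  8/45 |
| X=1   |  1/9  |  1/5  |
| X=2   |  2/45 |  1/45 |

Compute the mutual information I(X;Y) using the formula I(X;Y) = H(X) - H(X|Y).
0.0801 bits

I(X;Y) = H(X) - H(X|Y)

Marginal of X (row sums):
  P(X=0) = 4/9 + 8/45 = 28/45
  P(X=1) = 1/9 + 1/5 = 14/45
  P(X=2) = 2/45 + 1/45 = 1/15
H(X) = -[(28/45)·log₂(28/45) + (14/45)·log₂(14/45) + (1/15)·log₂(1/15)]
  = 0.425910 + 0.524066 + 0.260459 = 1.210435 bits

Marginal of Y (column sums):
  P(Y=0) = 4/9 + 1/9 + 2/45 = 3/5
  P(Y=1) = 8/45 + 1/5 + 1/45 = 2/5
H(X|Y) = Σ_y P(y)·H(X|Y=y):
  Y=0: P(Y=0) = 3/5, P(X|Y=0) = (20/27, 5/27, 2/27) → H(X|Y=0) = 1.049399
  Y=1: P(Y=1) = 2/5, P(X|Y=1) = (4/9, 1/2, 1/18) → H(X|Y=1) = 1.251629
H(X|Y) = (3/5)·1.049399 + (2/5)·1.251629 = 1.130291 bits

I(X;Y) = H(X) - H(X|Y) = 1.210435 - 1.130291 = 0.0801 bits

Cross-check via I(X;Y) = H(X) + H(Y) - H(X,Y): computing H(Y) from the column sums and H(X,Y) from the 6 cells in the same way gives H(Y) = 0.970951 bits and H(X,Y) = 2.101241 bits, so
I(X;Y) = 1.210435 + 0.970951 - 2.101241 = 0.0801 bits ✓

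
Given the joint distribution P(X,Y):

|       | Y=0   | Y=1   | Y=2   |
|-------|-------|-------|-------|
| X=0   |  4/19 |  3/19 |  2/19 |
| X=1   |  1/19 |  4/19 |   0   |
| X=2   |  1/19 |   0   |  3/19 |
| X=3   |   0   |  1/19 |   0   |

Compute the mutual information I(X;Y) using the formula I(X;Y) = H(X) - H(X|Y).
0.4717 bits

I(X;Y) = H(X) - H(X|Y)

Marginal of X (row sums):
  P(X=0) = 4/19 + 3/19 + 2/19 = 9/19
  P(X=1) = 1/19 + 4/19 + 0 = 5/19
  P(X=2) = 1/19 + 0 + 3/19 = 4/19
  P(X=3) = 0 + 1/19 + 0 = 1/19
H(X) = -[(9/19)·log₂(9/19) + (5/19)·log₂(5/19) + (4/19)·log₂(4/19) + (1/19)·log₂(1/19)]
  = 0.51063 + 0.50684 + 0.47325 + 0.22358 = 1.7143 bits

Marginal of Y (column sums):
  P(Y=0) = 4/19 + 1/19 + 1/19 + 0 = 6/19
  P(Y=1) = 3/19 + 4/19 + 0 + 1/19 = 8/19
  P(Y=2) = 2/19 + 0 + 3/19 + 0 = 5/19
H(X|Y) = Σ_y P(y)·H(X|Y=y):
  Y=0: P(Y=0) = 6/19, P(X|Y=0) = (2/3, 1/6, 1/6, 0) → H(X|Y=0) = 1.25163
  Y=1: P(Y=1) = 8/19, P(X|Y=1) = (3/8, 1/2, 0, 1/8) → H(X|Y=1) = 1.40564
  Y=2: P(Y=2) = 5/19, P(X|Y=2) = (2/5, 0, 3/5, 0) → H(X|Y=2) = 0.97095
H(X|Y) = (6/19)·1.25163 + (8/19)·1.40564 + (5/19)·0.97095 = 1.2426 bits

I(X;Y) = H(X) - H(X|Y) = 1.7143 - 1.2426 = 0.4717 bits

Cross-check via I(X;Y) = H(X) + H(Y) - H(X,Y): computing H(Y) from the column sums and H(X,Y) from the 12 cells in the same way gives H(Y) = 1.5574 bits and H(X,Y) = 2.8000 bits, so
I(X;Y) = 1.7143 + 1.5574 - 2.8000 = 0.4717 bits ✓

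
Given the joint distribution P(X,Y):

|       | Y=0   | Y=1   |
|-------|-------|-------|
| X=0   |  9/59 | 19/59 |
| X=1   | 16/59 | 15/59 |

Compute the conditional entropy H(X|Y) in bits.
0.9699 bits

H(X|Y) = H(X,Y) - H(Y)

H(X,Y) = -Σ_{x,y} P(x,y) log₂ P(x,y). Per-cell terms -P(x,y)·log₂P(x,y):
  X=0: 0.413804, 0.526434
  X=1: 0.510547, 0.502310
Sum of the 4 terms: H(X,Y) = 1.953095 bits

Marginal of Y (column sums):
  P(Y=0) = 9/59 + 16/59 = 25/59
  P(Y=1) = 19/59 + 15/59 = 34/59
H(Y) = -[(25/59)·log₂(25/59) + (34/59)·log₂(34/59)]
  = 0.524910 + 0.458239 = 0.983149 bits

H(X|Y) = H(X,Y) - H(Y) = 1.953095 - 0.983149 = 0.9699 bits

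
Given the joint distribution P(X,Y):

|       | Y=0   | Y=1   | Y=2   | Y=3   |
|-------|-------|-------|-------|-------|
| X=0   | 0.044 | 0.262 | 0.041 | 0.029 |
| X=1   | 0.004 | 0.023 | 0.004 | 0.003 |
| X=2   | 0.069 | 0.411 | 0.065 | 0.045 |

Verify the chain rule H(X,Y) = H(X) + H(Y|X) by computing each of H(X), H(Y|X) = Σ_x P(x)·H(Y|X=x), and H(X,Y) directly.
H(X) = 1.1456 bits, H(Y|X) = 1.3611 bits, H(X,Y) = 2.5067 bits

Marginal of X (row sums):
  P(X=0) = 0.044 + 0.262 + 0.041 + 0.029 = 0.376
  P(X=1) = 0.004 + 0.023 + 0.004 + 0.003 = 0.034
  P(X=2) = 0.069 + 0.411 + 0.065 + 0.045 = 0.590
H(X) = -[0.376·log₂(0.376) + 0.034·log₂(0.034) + 0.590·log₂(0.590)]
  = 0.5306 + 0.1659 + 0.4491 = 1.1456 bits

H(Y|X) = Σ_x P(x)·H(Y|X=x):
  X=0: P(X=0) = 0.376, P(Y|X=0) = (11/94, 131/188, 41/376, 29/376) → H(Y|X=0) = 1.3591
  X=1: P(X=1) = 0.034, P(Y|X=1) = (2/17, 23/34, 2/17, 3/34) → H(Y|X=1) = 1.4170
  X=2: P(X=2) = 0.590, P(Y|X=2) = (69/590, 411/590, 13/118, 9/118) → H(Y|X=2) = 1.3592
H(Y|X) = 0.376·1.3591 + 0.034·1.4170 + 0.590·1.3592 = 1.3611 bits

H(X,Y) = -Σ_{x,y} P(x,y) log₂ P(x,y). Per-cell terms -P(x,y)·log₂P(x,y):
  X=0: 0.1983, 0.5063, 0.1889, 0.1481
  X=1: 0.0319, 0.1252, 0.0319, 0.0251
  X=2: 0.2662, 0.5272, 0.2563, 0.2013
Sum of the 12 terms: H(X,Y) = 2.5067 bits

Chain rule check:
  H(X) + H(Y|X) = 1.1456 + 1.3611 = 2.5067 bits
  H(X,Y) = 2.5067 bits
✓ Chain rule verified.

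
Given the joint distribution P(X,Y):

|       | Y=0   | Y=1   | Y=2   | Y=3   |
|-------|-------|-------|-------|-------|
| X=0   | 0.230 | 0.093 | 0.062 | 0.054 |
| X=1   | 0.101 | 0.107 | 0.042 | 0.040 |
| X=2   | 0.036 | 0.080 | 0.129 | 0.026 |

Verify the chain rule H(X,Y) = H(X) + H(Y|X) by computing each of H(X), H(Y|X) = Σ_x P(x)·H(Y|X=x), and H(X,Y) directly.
H(X) = 1.5498 bits, H(Y|X) = 1.7718 bits, H(X,Y) = 3.3216 bits

Marginal of X (row sums):
  P(X=0) = 0.230 + 0.093 + 0.062 + 0.054 = 0.439
  P(X=1) = 0.101 + 0.107 + 0.042 + 0.040 = 0.290
  P(X=2) = 0.036 + 0.080 + 0.129 + 0.026 = 0.271
H(X) = -[0.439·log₂(0.439) + 0.290·log₂(0.290) + 0.271·log₂(0.271)]
  = 0.52140 + 0.51790 + 0.51047 = 1.5498 bits

H(Y|X) = Σ_x P(x)·H(Y|X=x):
  X=0: P(X=0) = 0.439, P(Y|X=0) = (230/439, 93/439, 62/439, 54/439) → H(Y|X=0) = 1.73359
  X=1: P(X=1) = 0.290, P(Y|X=1) = (101/290, 107/290, 21/145, 4/29) → H(Y|X=1) = 1.85863
  X=2: P(X=2) = 0.271, P(Y|X=2) = (36/271, 80/271, 129/271, 26/271) → H(Y|X=2) = 1.74071
H(Y|X) = 0.439·1.73359 + 0.290·1.85863 + 0.271·1.74071 = 1.7718 bits

H(X,Y) = -Σ_{x,y} P(x,y) log₂ P(x,y). Per-cell terms -P(x,y)·log₂P(x,y):
  X=0: 0.48767, 0.31868, 0.24872, 0.22739
  X=1: 0.33406, 0.34500, 0.19209, 0.18575
  X=2: 0.17265, 0.29151, 0.38114, 0.13690
Sum of the 12 terms: H(X,Y) = 3.3216 bits

Chain rule check:
  H(X) + H(Y|X) = 1.5498 + 1.7718 = 3.3216 bits
  H(X,Y) = 3.3216 bits
✓ Chain rule verified.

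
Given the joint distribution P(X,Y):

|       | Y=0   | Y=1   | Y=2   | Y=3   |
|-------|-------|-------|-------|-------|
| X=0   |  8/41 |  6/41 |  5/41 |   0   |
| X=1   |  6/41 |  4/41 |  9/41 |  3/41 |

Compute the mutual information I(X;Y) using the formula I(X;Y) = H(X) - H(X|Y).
0.1018 bits

I(X;Y) = H(X) - H(X|Y)

Marginal of X (row sums):
  P(X=0) = 8/41 + 6/41 + 5/41 + 0 = 19/41
  P(X=1) = 6/41 + 4/41 + 9/41 + 3/41 = 22/41
H(X) = -[(19/41)·log₂(19/41) + (22/41)·log₂(22/41)]
  = 0.5142 + 0.4819 = 0.9961 bits

Marginal of Y (column sums):
  P(Y=0) = 8/41 + 6/41 = 14/41
  P(Y=1) = 6/41 + 4/41 = 10/41
  P(Y=2) = 5/41 + 9/41 = 14/41
  P(Y=3) = 0 + 3/41 = 3/41
H(X|Y) = Σ_y P(y)·H(X|Y=y):
  Y=0: P(Y=0) = 14/41, P(X|Y=0) = (4/7, 3/7) → H(X|Y=0) = 0.9852
  Y=1: P(Y=1) = 10/41, P(X|Y=1) = (3/5, 2/5) → H(X|Y=1) = 0.9710
  Y=2: P(Y=2) = 14/41, P(X|Y=2) = (5/14, 9/14) → H(X|Y=2) = 0.9403
  Y=3: P(Y=3) = 3/41, P(X|Y=3) = (0, 1) → H(X|Y=3) = 0.0000
H(X|Y) = (14/41)·0.9852 + (10/41)·0.9710 + (14/41)·0.9403 + (3/41)·0.0000 = 0.8943 bits

I(X;Y) = H(X) - H(X|Y) = 0.9961 - 0.8943 = 0.1018 bits

Cross-check via I(X;Y) = H(X) + H(Y) - H(X,Y): computing H(Y) from the column sums and H(X,Y) from the 8 cells in the same way gives H(Y) = 1.8312 bits and H(X,Y) = 2.7255 bits, so
I(X;Y) = 0.9961 + 1.8312 - 2.7255 = 0.1018 bits ✓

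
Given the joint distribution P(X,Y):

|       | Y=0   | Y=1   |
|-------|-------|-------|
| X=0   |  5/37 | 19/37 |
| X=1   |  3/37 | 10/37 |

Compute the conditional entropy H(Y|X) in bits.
0.7527 bits

H(Y|X) = H(X,Y) - H(X)

H(X,Y) = -Σ_{x,y} P(x,y) log₂ P(x,y). Per-cell terms -P(x,y)·log₂P(x,y):
  X=0: 0.3902, 0.4938
  X=1: 0.2939, 0.5101
Sum of the 4 terms: H(X,Y) = 1.6880 bits

Marginal of X (row sums):
  P(X=0) = 5/37 + 19/37 = 24/37
  P(X=1) = 3/37 + 10/37 = 13/37
H(X) = -[(24/37)·log₂(24/37) + (13/37)·log₂(13/37)]
  = 0.4051 + 0.5302 = 0.9353 bits

H(Y|X) = H(X,Y) - H(X) = 1.6880 - 0.9353 = 0.7527 bits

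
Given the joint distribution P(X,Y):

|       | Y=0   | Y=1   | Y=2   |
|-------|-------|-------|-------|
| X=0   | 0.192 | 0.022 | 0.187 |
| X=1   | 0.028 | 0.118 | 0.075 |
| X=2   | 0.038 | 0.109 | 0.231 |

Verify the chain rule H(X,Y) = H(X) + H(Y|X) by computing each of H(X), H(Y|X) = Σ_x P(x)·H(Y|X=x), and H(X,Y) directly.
H(X) = 1.5405 bits, H(Y|X) = 1.2948 bits, H(X,Y) = 2.8353 bits

Marginal of X (row sums):
  P(X=0) = 0.192 + 0.022 + 0.187 = 0.401
  P(X=1) = 0.028 + 0.118 + 0.075 = 0.221
  P(X=2) = 0.038 + 0.109 + 0.231 = 0.378
H(X) = -[0.401·log₂(0.401) + 0.221·log₂(0.221) + 0.378·log₂(0.378)]
  = 0.52865 + 0.48131 + 0.53054 = 1.5405 bits

H(Y|X) = Σ_x P(x)·H(Y|X=x):
  X=0: P(X=0) = 0.401, P(Y|X=0) = (192/401, 22/401, 187/401) → H(Y|X=0) = 1.25172
  X=1: P(X=1) = 0.221, P(Y|X=1) = (28/221, 118/221, 75/221) → H(Y|X=1) = 1.39008
  X=2: P(X=2) = 0.378, P(Y|X=2) = (19/189, 109/378, 11/18) → H(Y|X=2) = 1.28471
H(Y|X) = 0.401·1.25172 + 0.221·1.39008 + 0.378·1.28471 = 1.2948 bits

H(X,Y) = -Σ_{x,y} P(x,y) log₂ P(x,y). Per-cell terms -P(x,y)·log₂P(x,y):
  X=0: 0.45712, 0.12114, 0.45233
  X=1: 0.14444, 0.36381, 0.28027
  X=2: 0.17928, 0.34854, 0.48834
Sum of the 9 terms: H(X,Y) = 2.8353 bits

Chain rule check:
  H(X) + H(Y|X) = 1.5405 + 1.2948 = 2.8353 bits
  H(X,Y) = 2.8353 bits
✓ Chain rule verified.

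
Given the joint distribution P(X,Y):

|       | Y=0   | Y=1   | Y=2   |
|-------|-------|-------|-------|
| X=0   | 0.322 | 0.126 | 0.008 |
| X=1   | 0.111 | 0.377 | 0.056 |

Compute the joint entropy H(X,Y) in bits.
2.0742 bits

H(X,Y) = -Σ_{x,y} P(x,y) log₂ P(x,y). Per-cell terms -P(x,y)·log₂P(x,y):
  X=0: 0.5264, 0.3766, 0.0557
  X=1: 0.3520, 0.5306, 0.2329
Sum of the 6 terms: H(X,Y) = 2.0742 bits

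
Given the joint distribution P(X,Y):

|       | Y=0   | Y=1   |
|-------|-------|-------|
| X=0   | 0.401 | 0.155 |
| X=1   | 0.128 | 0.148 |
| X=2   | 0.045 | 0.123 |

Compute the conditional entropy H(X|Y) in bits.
1.3222 bits

H(X|Y) = H(X,Y) - H(Y)

H(X,Y) = -Σ_{x,y} P(x,y) log₂ P(x,y). Per-cell terms -P(x,y)·log₂P(x,y):
  X=0: 0.52865, 0.41690
  X=1: 0.37962, 0.40794
  X=2: 0.20133, 0.37186
Sum of the 6 terms: H(X,Y) = 2.3063 bits

Marginal of Y (column sums):
  P(Y=0) = 0.401 + 0.128 + 0.045 = 0.574
  P(Y=1) = 0.155 + 0.148 + 0.123 = 0.426
H(Y) = -[0.574·log₂(0.574) + 0.426·log₂(0.426)]
  = 0.45970 + 0.52444 = 0.9841 bits

H(X|Y) = H(X,Y) - H(Y) = 2.3063 - 0.9841 = 1.3222 bits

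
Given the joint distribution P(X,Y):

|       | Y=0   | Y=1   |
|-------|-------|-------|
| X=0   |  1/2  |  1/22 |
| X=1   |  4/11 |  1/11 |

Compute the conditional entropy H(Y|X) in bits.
0.5539 bits

H(Y|X) = H(X,Y) - H(X)

H(X,Y) = -Σ_{x,y} P(x,y) log₂ P(x,y). Per-cell terms -P(x,y)·log₂P(x,y):
  X=0: 0.5000, 0.2027
  X=1: 0.5307, 0.3145
Sum of the 4 terms: H(X,Y) = 1.5479 bits

Marginal of X (row sums):
  P(X=0) = 1/2 + 1/22 = 6/11
  P(X=1) = 4/11 + 1/11 = 5/11
H(X) = -[(6/11)·log₂(6/11) + (5/11)·log₂(5/11)]
  = 0.4770 + 0.5170 = 0.9940 bits

H(Y|X) = H(X,Y) - H(X) = 1.5479 - 0.9940 = 0.5539 bits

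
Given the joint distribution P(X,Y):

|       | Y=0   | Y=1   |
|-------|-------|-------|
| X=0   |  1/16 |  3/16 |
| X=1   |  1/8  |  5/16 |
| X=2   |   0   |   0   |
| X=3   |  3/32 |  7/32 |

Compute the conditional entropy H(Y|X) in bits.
0.8558 bits

H(Y|X) = H(X,Y) - H(X)

H(X,Y) = -Σ_{x,y} P(x,y) log₂ P(x,y). Per-cell terms -P(x,y)·log₂P(x,y):
  X=0: 0.2500, 0.4528
  X=1: 0.3750, 0.5244
  X=2: 0.0000, 0.0000
  X=3: 0.3202, 0.4796
  (cells with P = 0 contribute 0)
Sum of the 8 terms: H(X,Y) = 2.4020 bits

Marginal of X (row sums):
  P(X=0) = 1/16 + 3/16 = 1/4
  P(X=1) = 1/8 + 5/16 = 7/16
  P(X=2) = 0 + 0 = 0
  P(X=3) = 3/32 + 7/32 = 5/16
H(X) = -[(1/4)·log₂(1/4) + (7/16)·log₂(7/16) + (5/16)·log₂(5/16)]   (outcomes with P = 0 contribute 0)
  = 0.5000 + 0.5218 + 0.5244 = 1.5462 bits

H(Y|X) = H(X,Y) - H(X) = 2.4020 - 1.5462 = 0.8558 bits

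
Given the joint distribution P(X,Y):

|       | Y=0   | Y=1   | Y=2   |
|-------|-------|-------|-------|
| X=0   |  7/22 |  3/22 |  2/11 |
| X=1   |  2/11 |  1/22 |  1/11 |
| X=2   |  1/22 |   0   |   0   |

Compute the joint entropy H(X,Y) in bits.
2.5319 bits

H(X,Y) = -Σ_{x,y} P(x,y) log₂ P(x,y). Per-cell terms -P(x,y)·log₂P(x,y):
  X=0: 0.52566, 0.39197, 0.44717
  X=1: 0.44717, 0.20270, 0.31449
  X=2: 0.20270, 0.00000, 0.00000
  (cells with P = 0 contribute 0)
Sum of the 9 terms: H(X,Y) = 2.5319 bits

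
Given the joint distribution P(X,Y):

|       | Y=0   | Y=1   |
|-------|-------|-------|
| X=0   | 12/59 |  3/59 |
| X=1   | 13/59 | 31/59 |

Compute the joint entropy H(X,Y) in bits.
1.6545 bits

H(X,Y) = -Σ_{x,y} P(x,y) log₂ P(x,y). Per-cell terms -P(x,y)·log₂P(x,y):
  X=0: 0.46732, 0.21853
  X=1: 0.48082, 0.48783
Sum of the 4 terms: H(X,Y) = 1.6545 bits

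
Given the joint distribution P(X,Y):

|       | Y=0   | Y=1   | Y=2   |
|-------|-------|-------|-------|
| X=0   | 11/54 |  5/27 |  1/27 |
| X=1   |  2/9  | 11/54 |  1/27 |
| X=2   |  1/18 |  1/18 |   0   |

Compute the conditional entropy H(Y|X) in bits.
1.2924 bits

H(Y|X) = H(X,Y) - H(X)

H(X,Y) = -Σ_{x,y} P(x,y) log₂ P(x,y). Per-cell terms -P(x,y)·log₂P(x,y):
  X=0: 0.4675929, 0.4505480, 0.1761069
  X=1: 0.4822056, 0.4675929, 0.1761069
  X=2: 0.2316625, 0.2316625, 0.0000000
  (cells with P = 0 contribute 0)
Sum of the 9 terms: H(X,Y) = 2.683478 bits

Marginal of X (row sums):
  P(X=0) = 11/54 + 5/27 + 1/27 = 23/54
  P(X=1) = 2/9 + 11/54 + 1/27 = 25/54
  P(X=2) = 1/18 + 1/18 + 0 = 1/9
H(X) = -[(23/54)·log₂(23/54) + (25/54)·log₂(25/54) + (1/9)·log₂(1/9)]
  = 0.5244535 + 0.5143663 + 0.3522139 = 1.391034 bits

H(Y|X) = H(X,Y) - H(X) = 2.683478 - 1.391034 = 1.2924 bits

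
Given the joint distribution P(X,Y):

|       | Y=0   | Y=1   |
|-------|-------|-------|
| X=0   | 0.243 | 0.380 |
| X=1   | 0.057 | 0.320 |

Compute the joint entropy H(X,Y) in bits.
1.7880 bits

H(X,Y) = -Σ_{x,y} P(x,y) log₂ P(x,y). Per-cell terms -P(x,y)·log₂P(x,y):
  X=0: 0.49596, 0.53045
  X=1: 0.23557, 0.52603
Sum of the 4 terms: H(X,Y) = 1.7880 bits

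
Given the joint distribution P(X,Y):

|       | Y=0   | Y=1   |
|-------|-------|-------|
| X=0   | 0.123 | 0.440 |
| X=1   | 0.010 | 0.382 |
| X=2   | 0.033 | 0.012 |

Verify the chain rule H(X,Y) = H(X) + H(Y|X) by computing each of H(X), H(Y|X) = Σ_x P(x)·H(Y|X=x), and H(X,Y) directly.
H(X) = 1.1976 bits, H(Y|X) = 0.5312 bits, H(X,Y) = 1.7288 bits

Marginal of X (row sums):
  P(X=0) = 0.123 + 0.440 = 0.563
  P(X=1) = 0.010 + 0.382 = 0.392
  P(X=2) = 0.033 + 0.012 = 0.045
H(X) = -[0.563·log₂(0.563) + 0.392·log₂(0.392) + 0.045·log₂(0.045)]
  = 0.46661 + 0.52962 + 0.20133 = 1.1976 bits

H(Y|X) = Σ_x P(x)·H(Y|X=x):
  X=0: P(X=0) = 0.563, P(Y|X=0) = (123/563, 440/563) → H(Y|X=0) = 0.75737
  X=1: P(X=1) = 0.392, P(Y|X=1) = (5/196, 191/196) → H(Y|X=1) = 0.17135
  X=2: P(X=2) = 0.045, P(Y|X=2) = (11/15, 4/15) → H(Y|X=2) = 0.83664
H(Y|X) = 0.563·0.75737 + 0.392·0.17135 + 0.045·0.83664 = 0.5312 bits

H(X,Y) = -Σ_{x,y} P(x,y) log₂ P(x,y). Per-cell terms -P(x,y)·log₂P(x,y):
  X=0: 0.37186, 0.52115
  X=1: 0.06644, 0.53035
  X=2: 0.16241, 0.07657
Sum of the 6 terms: H(X,Y) = 1.7288 bits

Chain rule check:
  H(X) + H(Y|X) = 1.1976 + 0.5312 = 1.7288 bits
  H(X,Y) = 1.7288 bits
✓ Chain rule verified.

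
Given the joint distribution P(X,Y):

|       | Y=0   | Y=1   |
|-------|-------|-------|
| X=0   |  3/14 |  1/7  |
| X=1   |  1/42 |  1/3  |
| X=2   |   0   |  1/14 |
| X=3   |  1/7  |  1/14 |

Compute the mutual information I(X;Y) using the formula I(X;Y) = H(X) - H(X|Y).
0.2890 bits

I(X;Y) = H(X) - H(X|Y)

Marginal of X (row sums):
  P(X=0) = 3/14 + 1/7 = 5/14
  P(X=1) = 1/42 + 1/3 = 5/14
  P(X=2) = 0 + 1/14 = 1/14
  P(X=3) = 1/7 + 1/14 = 3/14
H(X) = -[(5/14)·log₂(5/14) + (5/14)·log₂(5/14) + (1/14)·log₂(1/14) + (3/14)·log₂(3/14)]
  = 0.5305 + 0.5305 + 0.2720 + 0.4762 = 1.8092 bits

Marginal of Y (column sums):
  P(Y=0) = 3/14 + 1/42 + 0 + 1/7 = 8/21
  P(Y=1) = 1/7 + 1/3 + 1/14 + 1/14 = 13/21
H(X|Y) = Σ_y P(y)·H(X|Y=y):
  Y=0: P(Y=0) = 8/21, P(X|Y=0) = (9/16, 1/16, 0, 3/8) → H(X|Y=0) = 1.2476
  Y=1: P(Y=1) = 13/21, P(X|Y=1) = (3/13, 7/13, 3/26, 3/26) → H(X|Y=1) = 1.6880
H(X|Y) = (8/21)·1.2476 + (13/21)·1.6880 = 1.5202 bits

I(X;Y) = H(X) - H(X|Y) = 1.8092 - 1.5202 = 0.2890 bits

Cross-check via I(X;Y) = H(X) + H(Y) - H(X,Y): computing H(Y) from the column sums and H(X,Y) from the 8 cells in the same way gives H(Y) = 0.9587 bits and H(X,Y) = 2.4789 bits, so
I(X;Y) = 1.8092 + 0.9587 - 2.4789 = 0.2890 bits ✓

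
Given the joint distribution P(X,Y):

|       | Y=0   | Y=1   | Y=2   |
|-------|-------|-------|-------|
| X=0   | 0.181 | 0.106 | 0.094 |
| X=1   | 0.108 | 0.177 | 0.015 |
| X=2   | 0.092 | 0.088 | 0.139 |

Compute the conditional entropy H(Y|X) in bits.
1.4337 bits

H(Y|X) = H(X,Y) - H(X)

H(X,Y) = -Σ_{x,y} P(x,y) log₂ P(x,y). Per-cell terms -P(x,y)·log₂P(x,y):
  X=0: 0.44633, 0.34321, 0.32065
  X=1: 0.34678, 0.44218, 0.09088
  X=2: 0.31668, 0.30856, 0.39571
Sum of the 9 terms: H(X,Y) = 3.0110 bits

Marginal of X (row sums):
  P(X=0) = 0.181 + 0.106 + 0.094 = 0.381
  P(X=1) = 0.108 + 0.177 + 0.015 = 0.300
  P(X=2) = 0.092 + 0.088 + 0.139 = 0.319
H(X) = -[0.381·log₂(0.381) + 0.300·log₂(0.300) + 0.319·log₂(0.319)]
  = 0.53040 + 0.52109 + 0.52583 = 1.5773 bits

H(Y|X) = H(X,Y) - H(X) = 3.0110 - 1.5773 = 1.4337 bits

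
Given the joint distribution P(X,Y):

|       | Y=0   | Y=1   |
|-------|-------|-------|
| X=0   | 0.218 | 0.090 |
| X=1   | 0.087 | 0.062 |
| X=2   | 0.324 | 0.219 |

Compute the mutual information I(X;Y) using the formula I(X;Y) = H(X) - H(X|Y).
0.0088 bits

I(X;Y) = H(X) - H(X|Y)

Marginal of X (row sums):
  P(X=0) = 0.218 + 0.090 = 0.308
  P(X=1) = 0.087 + 0.062 = 0.149
  P(X=2) = 0.324 + 0.219 = 0.543
H(X) = -[0.308·log₂(0.308) + 0.149·log₂(0.149) + 0.543·log₂(0.543)]
  = 0.52329 + 0.40925 + 0.47837 = 1.41091 bits

Marginal of Y (column sums):
  P(Y=0) = 0.218 + 0.087 + 0.324 = 0.629
  P(Y=1) = 0.090 + 0.062 + 0.219 = 0.371
H(X|Y) = Σ_y P(y)·H(X|Y=y):
  Y=0: P(Y=0) = 0.629, P(X|Y=0) = (218/629, 87/629, 324/629) → H(X|Y=0) = 1.41757
  Y=1: P(Y=1) = 0.371, P(X|Y=1) = (90/371, 62/371, 219/371) → H(X|Y=1) = 1.37596
H(X|Y) = 0.629·1.41757 + 0.371·1.37596 = 1.40213 bits

I(X;Y) = H(X) - H(X|Y) = 1.41091 - 1.40213 = 0.0088 bits

Cross-check via I(X;Y) = H(X) + H(Y) - H(X,Y): computing H(Y) from the column sums and H(X,Y) from the 6 cells in the same way gives H(Y) = 0.95144 bits and H(X,Y) = 2.35357 bits, so
I(X;Y) = 1.41091 + 0.95144 - 2.35357 = 0.0088 bits ✓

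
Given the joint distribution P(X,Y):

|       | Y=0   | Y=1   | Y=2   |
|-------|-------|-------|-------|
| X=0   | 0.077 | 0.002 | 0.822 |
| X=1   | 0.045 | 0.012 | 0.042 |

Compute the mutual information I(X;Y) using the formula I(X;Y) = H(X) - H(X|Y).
0.0993 bits

I(X;Y) = H(X) - H(X|Y)

Marginal of X (row sums):
  P(X=0) = 0.077 + 0.002 + 0.822 = 0.901
  P(X=1) = 0.045 + 0.012 + 0.042 = 0.099
H(X) = -[0.901·log₂(0.901) + 0.099·log₂(0.099)]
  = 0.1355 + 0.3303 = 0.4658 bits

Marginal of Y (column sums):
  P(Y=0) = 0.077 + 0.045 = 0.122
  P(Y=1) = 0.002 + 0.012 = 0.014
  P(Y=2) = 0.822 + 0.042 = 0.864
H(X|Y) = Σ_y P(y)·H(X|Y=y):
  Y=0: P(Y=0) = 0.122, P(X|Y=0) = (77/122, 45/122) → H(X|Y=0) = 0.9498
  Y=1: P(Y=1) = 0.014, P(X|Y=1) = (1/7, 6/7) → H(X|Y=1) = 0.5917
  Y=2: P(Y=2) = 0.864, P(X|Y=2) = (137/144, 7/144) → H(X|Y=2) = 0.2805
H(X|Y) = 0.122·0.9498 + 0.014·0.5917 + 0.864·0.2805 = 0.3665 bits

I(X;Y) = H(X) - H(X|Y) = 0.4658 - 0.3665 = 0.0993 bits

Cross-check via I(X;Y) = H(X) + H(Y) - H(X,Y): computing H(Y) from the column sums and H(X,Y) from the 6 cells in the same way gives H(Y) = 0.6387 bits and H(X,Y) = 1.0052 bits, so
I(X;Y) = 0.4658 + 0.6387 - 1.0052 = 0.0993 bits ✓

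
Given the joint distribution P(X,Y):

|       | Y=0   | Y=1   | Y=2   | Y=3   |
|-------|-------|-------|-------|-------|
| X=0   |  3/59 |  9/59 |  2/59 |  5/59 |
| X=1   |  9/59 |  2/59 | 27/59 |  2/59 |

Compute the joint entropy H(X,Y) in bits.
2.3605 bits

H(X,Y) = -Σ_{x,y} P(x,y) log₂ P(x,y). Per-cell terms -P(x,y)·log₂P(x,y):
  X=0: 0.2185, 0.4138, 0.1655, 0.3018
  X=1: 0.4138, 0.1655, 0.5161, 0.1655
Sum of the 8 terms: H(X,Y) = 2.3605 bits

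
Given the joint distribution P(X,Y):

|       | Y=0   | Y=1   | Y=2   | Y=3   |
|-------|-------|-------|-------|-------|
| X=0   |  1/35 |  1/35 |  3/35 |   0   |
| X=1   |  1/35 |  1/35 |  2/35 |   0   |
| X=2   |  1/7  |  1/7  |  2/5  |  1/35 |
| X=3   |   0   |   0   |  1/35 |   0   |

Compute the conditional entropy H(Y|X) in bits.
1.4980 bits

H(Y|X) = H(X,Y) - H(X)

H(X,Y) = -Σ_{x,y} P(x,y) log₂ P(x,y). Per-cell terms -P(x,y)·log₂P(x,y):
  X=0: 0.146551, 0.146551, 0.303799, 0.000000
  X=1: 0.146551, 0.146551, 0.235959, 0.000000
  X=2: 0.401051, 0.401051, 0.528771, 0.146551
  X=3: 0.000000, 0.000000, 0.146551, 0.000000
  (cells with P = 0 contribute 0)
Sum of the 16 terms: H(X,Y) = 2.74994 bits

Marginal of X (row sums):
  P(X=0) = 1/35 + 1/35 + 3/35 + 0 = 1/7
  P(X=1) = 1/35 + 1/35 + 2/35 + 0 = 4/35
  P(X=2) = 1/7 + 1/7 + 2/5 + 1/35 = 5/7
  P(X=3) = 0 + 0 + 1/35 + 0 = 1/35
H(X) = -[(1/7)·log₂(1/7) + (4/35)·log₂(4/35) + (5/7)·log₂(5/7) + (1/35)·log₂(1/35)]
  = 0.401051 + 0.357632 + 0.346733 + 0.146551 = 1.25197 bits

H(Y|X) = H(X,Y) - H(X) = 2.74994 - 1.25197 = 1.4980 bits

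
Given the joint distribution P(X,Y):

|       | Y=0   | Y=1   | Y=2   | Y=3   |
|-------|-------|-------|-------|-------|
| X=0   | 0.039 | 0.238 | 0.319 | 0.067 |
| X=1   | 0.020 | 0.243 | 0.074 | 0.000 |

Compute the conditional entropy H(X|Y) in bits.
0.8097 bits

H(X|Y) = H(X,Y) - H(Y)

H(X,Y) = -Σ_{x,y} P(x,y) log₂ P(x,y). Per-cell terms -P(x,y)·log₂P(x,y):
  X=0: 0.18253, 0.49289, 0.52583, 0.26128
  X=1: 0.11288, 0.49596, 0.27797, 0.00000
  (cells with P = 0 contribute 0)
Sum of the 8 terms: H(X,Y) = 2.3493 bits

Marginal of Y (column sums):
  P(Y=0) = 0.039 + 0.020 = 0.059
  P(Y=1) = 0.238 + 0.243 = 0.481
  P(Y=2) = 0.319 + 0.074 = 0.393
  P(Y=3) = 0.067 + 0.000 = 0.067
H(Y) = -[0.059·log₂(0.059) + 0.481·log₂(0.481) + 0.393·log₂(0.393) + 0.067·log₂(0.067)]
  = 0.24091 + 0.50788 + 0.52953 + 0.26128 = 1.5396 bits

H(X|Y) = H(X,Y) - H(Y) = 2.3493 - 1.5396 = 0.8097 bits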